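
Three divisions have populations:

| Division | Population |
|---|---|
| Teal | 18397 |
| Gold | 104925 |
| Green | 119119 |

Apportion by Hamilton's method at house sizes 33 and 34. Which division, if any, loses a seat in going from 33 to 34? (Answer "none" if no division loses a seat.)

Teal

At 33 seats: Teal 3, Gold 14, Green 16.
At 34 seats: Teal 2, Gold 15, Green 17.
Teal drops from 3 to 2.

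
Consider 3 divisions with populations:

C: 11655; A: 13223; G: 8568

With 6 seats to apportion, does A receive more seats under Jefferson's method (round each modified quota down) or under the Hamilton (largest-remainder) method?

Jefferson: C 2, A 3, G 1.
Hamilton: C 2, A 2, G 2.
A gets 3 under Jefferson and 2 under Hamilton.

Jefferson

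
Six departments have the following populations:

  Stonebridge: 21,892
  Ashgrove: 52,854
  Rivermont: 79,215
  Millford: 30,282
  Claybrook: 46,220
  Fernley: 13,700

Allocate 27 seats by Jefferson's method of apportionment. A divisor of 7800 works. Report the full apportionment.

Stonebridge 2, Ashgrove 6, Rivermont 10, Millford 3, Claybrook 5, Fernley 1

With modified divisor 7800: modified quotas Stonebridge 2.807, Ashgrove 6.776, Rivermont 10.156, Millford 3.882, Claybrook 5.926, Fernley 1.756.
Rounding down: Stonebridge 2, Ashgrove 6, Rivermont 10, Millford 3, Claybrook 5, Fernley 1 (total 27).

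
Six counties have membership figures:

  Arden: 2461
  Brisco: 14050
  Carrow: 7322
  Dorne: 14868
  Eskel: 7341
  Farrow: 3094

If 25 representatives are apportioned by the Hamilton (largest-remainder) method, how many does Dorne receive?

7

Total 49136; standard divisor 49136/25 ≈ 1965.44.
Standard quotas: Arden 1.2521, Brisco 7.1485, Carrow 3.7254, Dorne 7.5647, Eskel 3.7350, Farrow 1.5742.
Lower quotas: Arden 1, Brisco 7, Carrow 3, Dorne 7, Eskel 3, Farrow 1 (sum 22, leaving 3 seats).
Remainders in descending order: Eskel 0.7350, Carrow 0.7254, Farrow 0.5742, Dorne 0.5647, Arden 0.2521, Brisco 0.1485.
The surplus seats go to Eskel, Carrow, Farrow.
Dorne receives 7.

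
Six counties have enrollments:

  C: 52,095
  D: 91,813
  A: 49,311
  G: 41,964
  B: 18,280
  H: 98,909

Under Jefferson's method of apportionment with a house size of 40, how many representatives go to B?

2

Standard divisor 352372/40 ≈ 8809.3; standard quotas: C 5.914, D 10.422, A 5.598, G 4.764, B 2.075, H 11.228.
Rounding down gives 5, 10, 5, 4, 2, 11 = 37 seats, so the divisor must be adjusted.
With modified divisor 8300: modified quotas C 6.277, D 11.062, A 5.941, G 5.056, B 2.202, H 11.917.
Rounding down: C 6, D 11, A 5, G 5, B 2, H 11 (total 40).
B receives 2.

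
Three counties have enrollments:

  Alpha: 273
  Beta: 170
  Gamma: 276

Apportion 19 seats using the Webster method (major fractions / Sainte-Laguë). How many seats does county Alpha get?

7

Standard divisor 719/19 ≈ 37.842; standard quotas: Alpha 7.214, Beta 4.492, Gamma 7.293.
Rounding to the nearest integer gives 7, 4, 7 = 18 seats, so the divisor must be adjusted.
With modified divisor 37: modified quotas Alpha 7.378, Beta 4.595, Gamma 7.459.
Rounding to the nearest integer: Alpha 7, Beta 5, Gamma 7 (total 19).
Alpha receives 7.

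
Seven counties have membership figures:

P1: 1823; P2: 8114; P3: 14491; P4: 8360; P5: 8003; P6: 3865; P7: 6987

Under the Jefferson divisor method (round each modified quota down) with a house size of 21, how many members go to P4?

Standard divisor 51643/21 ≈ 2459.19; standard quotas: P1 0.741, P2 3.299, P3 5.893, P4 3.399, P5 3.254, P6 1.572, P7 2.841.
Rounding down gives 0, 3, 5, 3, 3, 1, 2 = 17 seats, so the divisor must be adjusted.
With modified divisor 2050: modified quotas P1 0.889, P2 3.958, P3 7.069, P4 4.078, P5 3.904, P6 1.885, P7 3.408.
Rounding down: P1 0, P2 3, P3 7, P4 4, P5 3, P6 1, P7 3 (total 21).
P4 receives 4.

4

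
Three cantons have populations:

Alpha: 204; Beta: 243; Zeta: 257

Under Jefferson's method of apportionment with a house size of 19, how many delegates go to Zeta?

Standard divisor 704/19 ≈ 37.053; standard quotas: Alpha 5.506, Beta 6.558, Zeta 6.936.
Rounding down gives 5, 6, 6 = 17 seats, so the divisor must be adjusted.
With modified divisor 34.4: modified quotas Alpha 5.930, Beta 7.064, Zeta 7.471.
Rounding down: Alpha 5, Beta 7, Zeta 7 (total 19).
Zeta receives 7.

7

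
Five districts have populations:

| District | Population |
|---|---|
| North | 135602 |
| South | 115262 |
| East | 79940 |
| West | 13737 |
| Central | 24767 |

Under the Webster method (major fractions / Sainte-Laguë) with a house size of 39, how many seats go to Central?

Standard divisor 369308/39 ≈ 9469.436; standard quotas: North 14.320, South 12.172, East 8.442, West 1.451, Central 2.615.
Rounding to the nearest integer gives 14, 12, 8, 1, 3 = 38 seats, so the divisor must be adjusted.
With modified divisor 9380: modified quotas North 14.457, South 12.288, East 8.522, West 1.464, Central 2.640.
Rounding to the nearest integer: North 14, South 12, East 9, West 1, Central 3 (total 39).
Central receives 3.

3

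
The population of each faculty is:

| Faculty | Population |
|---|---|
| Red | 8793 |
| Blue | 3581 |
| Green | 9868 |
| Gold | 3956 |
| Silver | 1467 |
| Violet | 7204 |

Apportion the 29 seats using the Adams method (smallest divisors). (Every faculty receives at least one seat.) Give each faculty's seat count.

Red: 7; Blue: 3; Green: 8; Gold: 3; Silver: 2; Violet: 6

Standard divisor 34869/29 ≈ 1202.379; standard quotas: Red 7.313, Blue 2.978, Green 8.207, Gold 3.290, Silver 1.220, Violet 5.991.
Rounding up gives 8, 3, 9, 4, 2, 6 = 32 seats, so the divisor must be adjusted.
With modified divisor 1400: modified quotas Red 6.281, Blue 2.558, Green 7.049, Gold 2.826, Silver 1.048, Violet 5.146.
Rounding up: Red 7, Blue 3, Green 8, Gold 3, Silver 2, Violet 6 (total 29).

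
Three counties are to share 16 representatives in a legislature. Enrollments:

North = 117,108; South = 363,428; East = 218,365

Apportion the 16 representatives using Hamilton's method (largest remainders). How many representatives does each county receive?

North 3, South 8, East 5

The standard divisor is 698901/16 ≈ 43681.312.
Standard quotas: North 2.6810, South 8.3200, East 4.9990.
Lower quotas: North 2, South 8, East 4 (sum 14, leaving 2 seats).
Remainders in descending order: East 0.9990, North 0.6810, South 0.3200.
The surplus seats go to East, North.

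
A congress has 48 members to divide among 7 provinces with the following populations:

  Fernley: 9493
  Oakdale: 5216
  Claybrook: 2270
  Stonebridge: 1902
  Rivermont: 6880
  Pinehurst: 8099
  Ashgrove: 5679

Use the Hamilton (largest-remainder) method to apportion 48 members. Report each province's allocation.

Fernley 12, Oakdale 6, Claybrook 3, Stonebridge 2, Rivermont 8, Pinehurst 10, Ashgrove 7

The standard divisor is 39539/48 ≈ 823.729.
Standard quotas: Fernley 11.5244, Oakdale 6.3322, Claybrook 2.7558, Stonebridge 2.3090, Rivermont 8.3523, Pinehurst 9.8321, Ashgrove 6.8943.
Lower quotas: Fernley 11, Oakdale 6, Claybrook 2, Stonebridge 2, Rivermont 8, Pinehurst 9, Ashgrove 6 (sum 44, leaving 4 seats).
Remainders in descending order: Ashgrove 0.8943, Pinehurst 0.8321, Claybrook 0.7558, Fernley 0.5244, Rivermont 0.3523, Oakdale 0.3322, Stonebridge 0.3090.
Largest remainders: Ashgrove, Pinehurst, Claybrook, Fernley receive the extra seats.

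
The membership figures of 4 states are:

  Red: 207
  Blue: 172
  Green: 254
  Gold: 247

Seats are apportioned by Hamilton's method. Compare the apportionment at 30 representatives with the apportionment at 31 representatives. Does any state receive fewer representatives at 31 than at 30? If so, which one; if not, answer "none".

At 30 seats: Red 7, Blue 6, Green 9, Gold 8.
At 31 seats: Red 7, Blue 6, Green 9, Gold 9.
No state's allocation decreased.

none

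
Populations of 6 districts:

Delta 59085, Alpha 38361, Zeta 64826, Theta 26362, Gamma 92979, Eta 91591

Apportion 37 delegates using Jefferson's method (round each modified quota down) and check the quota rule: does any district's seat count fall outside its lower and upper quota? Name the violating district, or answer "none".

none

Standard quotas: Delta 5.858, Alpha 3.803, Zeta 6.427, Theta 2.614, Gamma 9.218, Eta 9.080.
Jefferson allocation: Delta 6, Alpha 4, Zeta 6, Theta 2, Gamma 10, Eta 9.
Every allocation lies between the lower and upper quota.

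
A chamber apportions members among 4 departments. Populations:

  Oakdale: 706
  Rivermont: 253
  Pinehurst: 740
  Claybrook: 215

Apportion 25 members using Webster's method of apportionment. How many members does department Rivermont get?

3

Standard divisor 1914/25 ≈ 76.56; standard quotas: Oakdale 9.222, Rivermont 3.305, Pinehurst 9.666, Claybrook 2.808.
Rounding to the nearest integer gives Oakdale 9, Rivermont 3, Pinehurst 10, Claybrook 3 — total 25, matching the house size, so no adjustment is needed.
Rivermont receives 3.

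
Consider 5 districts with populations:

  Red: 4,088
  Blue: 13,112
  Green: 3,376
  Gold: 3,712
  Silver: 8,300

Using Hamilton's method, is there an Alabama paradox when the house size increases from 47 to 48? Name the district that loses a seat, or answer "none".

none

At 47 seats: Red 6, Blue 19, Green 5, Gold 5, Silver 12.
At 48 seats: Red 6, Blue 19, Green 5, Gold 6, Silver 12.
No district's allocation decreased.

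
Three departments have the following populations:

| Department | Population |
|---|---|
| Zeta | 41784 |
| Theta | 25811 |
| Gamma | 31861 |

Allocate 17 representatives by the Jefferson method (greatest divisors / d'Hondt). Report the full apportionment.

Zeta 7, Theta 4, Gamma 6

Standard divisor 99456/17 ≈ 5850.353; standard quotas: Zeta 7.142, Theta 4.412, Gamma 5.446.
Rounding down gives 7, 4, 5 = 16 seats, so the divisor must be adjusted.
With modified divisor 5270: modified quotas Zeta 7.929, Theta 4.898, Gamma 6.046.
Rounding down: Zeta 7, Theta 4, Gamma 6 (total 17).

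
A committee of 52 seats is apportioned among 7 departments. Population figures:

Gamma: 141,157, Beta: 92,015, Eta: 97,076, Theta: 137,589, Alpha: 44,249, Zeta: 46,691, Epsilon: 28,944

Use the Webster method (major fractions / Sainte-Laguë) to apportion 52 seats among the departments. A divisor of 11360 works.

With modified divisor 11360: modified quotas Gamma 12.426, Beta 8.100, Eta 8.545, Theta 12.112, Alpha 3.895, Zeta 4.110, Epsilon 2.548.
Rounding to the nearest integer: Gamma 12, Beta 8, Eta 9, Theta 12, Alpha 4, Zeta 4, Epsilon 3 (total 52).

Gamma=12, Beta=8, Eta=9, Theta=12, Alpha=4, Zeta=4, Epsilon=3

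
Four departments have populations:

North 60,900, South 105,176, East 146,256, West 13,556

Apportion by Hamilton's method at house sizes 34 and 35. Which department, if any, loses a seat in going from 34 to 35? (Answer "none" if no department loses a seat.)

West

At 34 seats: North 6, South 11, East 15, West 2.
At 35 seats: North 7, South 11, East 16, West 1.
West drops from 2 to 1.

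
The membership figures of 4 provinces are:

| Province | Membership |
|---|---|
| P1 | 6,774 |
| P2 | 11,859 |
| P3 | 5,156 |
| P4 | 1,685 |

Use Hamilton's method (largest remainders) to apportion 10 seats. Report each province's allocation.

P1=3, P2=4, P3=2, P4=1

Standard divisor: 25474 ÷ 10 ≈ 2547.4.
Standard quotas: P1 2.6592, P2 4.6553, P3 2.0240, P4 0.6615.
Lower quotas: P1 2, P2 4, P3 2, P4 0 (sum 8, leaving 2 seats).
Remainders in descending order: P4 0.6615, P1 0.6592, P2 0.6553, P3 0.0240.
The surplus seats go to P4, P1.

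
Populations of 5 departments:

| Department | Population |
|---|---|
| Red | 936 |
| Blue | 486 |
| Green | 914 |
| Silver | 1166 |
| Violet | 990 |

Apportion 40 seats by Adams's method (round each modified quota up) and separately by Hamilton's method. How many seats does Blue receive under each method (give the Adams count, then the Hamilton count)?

5 and 4

Adams: Red 8, Blue 5, Green 8, Silver 10, Violet 9.
Hamilton: Red 8, Blue 4, Green 8, Silver 11, Violet 9.
Blue gets 5 under Adams and 4 under Hamilton.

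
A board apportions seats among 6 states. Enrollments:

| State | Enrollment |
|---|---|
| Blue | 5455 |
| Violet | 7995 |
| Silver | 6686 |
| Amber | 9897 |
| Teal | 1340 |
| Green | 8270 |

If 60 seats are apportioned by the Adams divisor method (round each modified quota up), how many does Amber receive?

Standard divisor 39643/60 ≈ 660.717; standard quotas: Blue 8.256, Violet 12.100, Silver 10.119, Amber 14.979, Teal 2.028, Green 12.517.
Rounding up gives 9, 13, 11, 15, 3, 13 = 64 seats, so the divisor must be adjusted.
With modified divisor 686: modified quotas Blue 7.952, Violet 11.655, Silver 9.746, Amber 14.427, Teal 1.953, Green 12.055.
Rounding up: Blue 8, Violet 12, Silver 10, Amber 15, Teal 2, Green 13 (total 60).
Amber receives 15.

15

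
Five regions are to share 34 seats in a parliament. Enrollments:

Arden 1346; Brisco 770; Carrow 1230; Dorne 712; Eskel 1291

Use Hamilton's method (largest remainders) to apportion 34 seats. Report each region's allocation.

Total 5349; standard divisor 5349/34 ≈ 157.324.
Standard quotas: Arden 8.556, Brisco 4.894, Carrow 7.818, Dorne 4.526, Eskel 8.206.
Lower quotas: Arden 8, Brisco 4, Carrow 7, Dorne 4, Eskel 8 (sum 31, leaving 3 seats).
Remainders in descending order: Brisco 0.894, Carrow 0.818, Arden 0.556, Dorne 0.526, Eskel 0.206.
The surplus seats go to Brisco, Carrow, Arden.

Arden 9, Brisco 5, Carrow 8, Dorne 4, Eskel 8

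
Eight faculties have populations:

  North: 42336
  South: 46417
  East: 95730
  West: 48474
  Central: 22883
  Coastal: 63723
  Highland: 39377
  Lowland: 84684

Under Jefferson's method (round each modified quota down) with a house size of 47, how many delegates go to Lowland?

Standard divisor 443624/47 ≈ 9438.809; standard quotas: North 4.485, South 4.918, East 10.142, West 5.136, Central 2.424, Coastal 6.751, Highland 4.172, Lowland 8.972.
Rounding down gives 4, 4, 10, 5, 2, 6, 4, 8 = 43 seats, so the divisor must be adjusted.
With modified divisor 8600: modified quotas North 4.923, South 5.397, East 11.131, West 5.637, Central 2.661, Coastal 7.410, Highland 4.579, Lowland 9.847.
Rounding down: North 4, South 5, East 11, West 5, Central 2, Coastal 7, Highland 4, Lowland 9 (total 47).
Lowland receives 9.

9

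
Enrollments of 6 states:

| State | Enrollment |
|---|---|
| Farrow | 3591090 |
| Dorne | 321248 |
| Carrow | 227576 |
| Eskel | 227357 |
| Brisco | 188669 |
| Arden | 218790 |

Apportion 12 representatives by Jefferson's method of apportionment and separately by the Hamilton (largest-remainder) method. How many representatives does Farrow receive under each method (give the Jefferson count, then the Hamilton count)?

Jefferson: Farrow 11, Dorne 1, Carrow 0, Eskel 0, Brisco 0, Arden 0.
Hamilton: Farrow 9, Dorne 1, Carrow 1, Eskel 1, Brisco 0, Arden 0.
Farrow gets 11 under Jefferson and 9 under Hamilton.

11 and 9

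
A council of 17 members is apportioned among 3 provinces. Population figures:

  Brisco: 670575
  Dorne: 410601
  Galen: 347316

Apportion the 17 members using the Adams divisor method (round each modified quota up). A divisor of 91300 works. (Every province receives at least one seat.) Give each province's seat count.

Brisco=8, Dorne=5, Galen=4

With modified divisor 91300: modified quotas Brisco 7.345, Dorne 4.497, Galen 3.804.
Rounding up: Brisco 8, Dorne 5, Galen 4 (total 17).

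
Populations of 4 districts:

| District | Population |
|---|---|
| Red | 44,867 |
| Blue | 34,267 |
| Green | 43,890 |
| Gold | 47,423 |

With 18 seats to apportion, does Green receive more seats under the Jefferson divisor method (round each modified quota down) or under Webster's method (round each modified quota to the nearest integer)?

Jefferson: Red 5, Blue 3, Green 5, Gold 5.
Webster: Red 5, Blue 4, Green 4, Gold 5.
Green gets 5 under Jefferson and 4 under Webster.

Jefferson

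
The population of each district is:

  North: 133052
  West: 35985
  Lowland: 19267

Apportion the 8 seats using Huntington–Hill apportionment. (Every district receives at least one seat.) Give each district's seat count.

With divisor 24869: modified quotas North 5.350, West 1.447, Lowland 0.775.
Geometric-mean thresholds: North √(5·6)=5.477, West √(1·2)=1.414, Lowland (min 1).
Each quota rounded against its threshold gives North 5, West 2, Lowland 1 (total 8).

North 5; West 2; Lowland 1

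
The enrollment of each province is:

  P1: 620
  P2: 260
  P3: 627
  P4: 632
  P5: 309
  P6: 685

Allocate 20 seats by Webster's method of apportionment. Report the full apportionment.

P1 4; P2 2; P3 4; P4 4; P5 2; P6 4

Standard divisor 3133/20 ≈ 156.65; standard quotas: P1 3.958, P2 1.660, P3 4.003, P4 4.034, P5 1.973, P6 4.373.
Rounding to the nearest integer gives P1 4, P2 2, P3 4, P4 4, P5 2, P6 4 — total 20, matching the house size, so no adjustment is needed.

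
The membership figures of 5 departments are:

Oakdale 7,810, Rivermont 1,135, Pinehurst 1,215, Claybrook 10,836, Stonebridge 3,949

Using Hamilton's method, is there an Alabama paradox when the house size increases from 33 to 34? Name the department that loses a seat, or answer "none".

At 33 seats: Oakdale 10, Rivermont 2, Pinehurst 2, Claybrook 14, Stonebridge 5.
At 34 seats: Oakdale 11, Rivermont 1, Pinehurst 2, Claybrook 15, Stonebridge 5.
Rivermont drops from 2 to 1.

Rivermont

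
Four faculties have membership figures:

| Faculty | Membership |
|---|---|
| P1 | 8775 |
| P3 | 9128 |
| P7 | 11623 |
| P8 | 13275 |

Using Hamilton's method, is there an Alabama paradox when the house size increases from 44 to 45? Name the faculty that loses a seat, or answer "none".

At 44 seats: P1 9, P3 9, P7 12, P8 14.
At 45 seats: P1 9, P3 10, P7 12, P8 14.
No faculty's allocation decreased.

none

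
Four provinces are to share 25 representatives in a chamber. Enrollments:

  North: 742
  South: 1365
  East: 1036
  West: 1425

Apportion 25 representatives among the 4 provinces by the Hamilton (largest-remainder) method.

North 4, South 7, East 6, West 8

Standard divisor: 4568 ÷ 25 ≈ 182.72.
Standard quotas: North 4.061, South 7.470, East 5.670, West 7.799.
Lower quotas: North 4, South 7, East 5, West 7 (sum 23, leaving 2 seats).
Remainders in descending order: West 0.799, East 0.670, South 0.470, North 0.061.
The surplus seats go to West, East.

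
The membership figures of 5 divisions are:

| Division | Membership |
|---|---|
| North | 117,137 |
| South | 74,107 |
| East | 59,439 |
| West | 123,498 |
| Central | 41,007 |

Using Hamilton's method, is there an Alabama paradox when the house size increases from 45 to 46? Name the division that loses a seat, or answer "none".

Central

At 45 seats: North 13, South 8, East 6, West 13, Central 5.
At 46 seats: North 13, South 8, East 7, West 14, Central 4.
Central drops from 5 to 4.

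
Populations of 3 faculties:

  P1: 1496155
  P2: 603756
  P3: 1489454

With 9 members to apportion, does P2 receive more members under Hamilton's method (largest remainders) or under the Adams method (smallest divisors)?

Hamilton: P1 4, P2 1, P3 4.
Adams: P1 4, P2 2, P3 3.
P2 gets 1 under Hamilton and 2 under Adams.

Adams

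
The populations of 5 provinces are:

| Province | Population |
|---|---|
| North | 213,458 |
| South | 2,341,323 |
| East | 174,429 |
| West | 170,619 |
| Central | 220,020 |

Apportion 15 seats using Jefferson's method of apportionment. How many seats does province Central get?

1

Standard divisor 3119849/15 ≈ 207989.933; standard quotas: North 1.026, South 11.257, East 0.839, West 0.820, Central 1.058.
Rounding down gives 1, 11, 0, 0, 1 = 13 seats, so the divisor must be adjusted.
With modified divisor 178400: modified quotas North 1.197, South 13.124, East 0.978, West 0.956, Central 1.233.
Rounding down: North 1, South 13, East 0, West 0, Central 1 (total 15).
Central receives 1.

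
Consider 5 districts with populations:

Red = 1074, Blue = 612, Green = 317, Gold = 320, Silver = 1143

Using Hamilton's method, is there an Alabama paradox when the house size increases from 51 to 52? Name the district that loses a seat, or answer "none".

none

At 51 seats: Red 16, Blue 9, Green 4, Gold 5, Silver 17.
At 52 seats: Red 16, Blue 9, Green 5, Gold 5, Silver 17.
No district's allocation decreased.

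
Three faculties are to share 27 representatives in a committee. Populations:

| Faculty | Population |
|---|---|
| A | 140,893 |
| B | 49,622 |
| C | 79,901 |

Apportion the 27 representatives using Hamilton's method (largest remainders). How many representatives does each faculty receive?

Standard divisor: 270416 ÷ 27 ≈ 10015.407.
Standard quotas: A 14.0676, B 4.9546, C 7.9778.
Lower quotas: A 14, B 4, C 7 (sum 25, leaving 2 seats).
Remainders in descending order: C 0.9778, B 0.9546, A 0.0676.
Largest remainders: C, B receive the extra seats.

A: 14, B: 5, C: 8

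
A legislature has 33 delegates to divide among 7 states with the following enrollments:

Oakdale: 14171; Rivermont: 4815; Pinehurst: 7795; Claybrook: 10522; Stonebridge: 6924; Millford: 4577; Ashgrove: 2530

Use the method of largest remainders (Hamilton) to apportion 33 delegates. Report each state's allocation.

Oakdale=9, Rivermont=3, Pinehurst=5, Claybrook=7, Stonebridge=4, Millford=3, Ashgrove=2

The standard divisor is 51334/33 ≈ 1555.576.
Standard quotas: Oakdale 9.1098, Rivermont 3.0953, Pinehurst 5.0110, Claybrook 6.7641, Stonebridge 4.4511, Millford 2.9423, Ashgrove 1.6264.
Lower quotas: Oakdale 9, Rivermont 3, Pinehurst 5, Claybrook 6, Stonebridge 4, Millford 2, Ashgrove 1 (sum 30, leaving 3 seats).
Remainders in descending order: Millford 0.9423, Claybrook 0.7641, Ashgrove 0.6264, Stonebridge 0.4511, Oakdale 0.1098, Rivermont 0.0953, Pinehurst 0.0110.
The surplus seats go to Millford, Claybrook, Ashgrove.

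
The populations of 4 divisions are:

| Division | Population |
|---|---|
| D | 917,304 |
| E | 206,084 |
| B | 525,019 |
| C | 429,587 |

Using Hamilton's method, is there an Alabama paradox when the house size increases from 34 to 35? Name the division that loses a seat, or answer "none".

none

At 34 seats: D 15, E 3, B 9, C 7.
At 35 seats: D 15, E 4, B 9, C 7.
No division's allocation decreased.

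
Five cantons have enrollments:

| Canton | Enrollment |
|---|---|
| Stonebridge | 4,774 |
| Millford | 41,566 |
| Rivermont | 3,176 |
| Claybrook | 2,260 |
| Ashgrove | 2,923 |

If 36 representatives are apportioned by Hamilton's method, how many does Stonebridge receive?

The standard divisor is 54699/36 ≈ 1519.417.
Standard quotas: Stonebridge 3.1420, Millford 27.3566, Rivermont 2.0903, Claybrook 1.4874, Ashgrove 1.9238.
Lower quotas: Stonebridge 3, Millford 27, Rivermont 2, Claybrook 1, Ashgrove 1 (sum 34, leaving 2 seats).
Remainders in descending order: Ashgrove 0.9238, Claybrook 0.4874, Millford 0.3566, Stonebridge 0.1420, Rivermont 0.0903.
The surplus seats go to Ashgrove, Claybrook.
Stonebridge receives 3.

3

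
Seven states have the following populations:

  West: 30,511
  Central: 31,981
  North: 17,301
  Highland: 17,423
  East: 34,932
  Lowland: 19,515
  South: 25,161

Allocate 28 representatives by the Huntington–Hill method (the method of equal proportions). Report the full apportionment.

With divisor 6600: modified quotas West 4.623, Central 4.846, North 2.621, Highland 2.640, East 5.293, Lowland 2.957, South 3.812.
Geometric-mean thresholds: West √(4·5)=4.472, Central √(4·5)=4.472, North √(2·3)=2.449, Highland √(2·3)=2.449, East √(5·6)=5.477, Lowland √(2·3)=2.449, South √(3·4)=3.464.
Each quota rounded against its threshold gives West 5, Central 5, North 3, Highland 3, East 5, Lowland 3, South 4 (total 28).

West=5, Central=5, North=3, Highland=3, East=5, Lowland=3, South=4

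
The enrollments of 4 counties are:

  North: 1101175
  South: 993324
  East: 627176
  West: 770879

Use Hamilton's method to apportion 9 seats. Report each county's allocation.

North 3; South 2; East 2; West 2

The standard divisor is 3492554/9 ≈ 388061.556.
Standard quotas: North 2.8376, South 2.5597, East 1.6162, West 1.9865.
Lower quotas: North 2, South 2, East 1, West 1 (sum 6, leaving 3 seats).
Remainders in descending order: West 0.9865, North 0.8376, East 0.6162, South 0.5597.
The surplus seats go to West, North, East.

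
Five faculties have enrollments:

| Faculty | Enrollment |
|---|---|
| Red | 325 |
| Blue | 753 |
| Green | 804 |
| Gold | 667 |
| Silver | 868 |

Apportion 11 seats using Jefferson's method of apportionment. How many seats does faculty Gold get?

2

Standard divisor 3417/11 ≈ 310.636; standard quotas: Red 1.046, Blue 2.424, Green 2.588, Gold 2.147, Silver 2.794.
Rounding down gives 1, 2, 2, 2, 2 = 9 seats, so the divisor must be adjusted.
With modified divisor 260: modified quotas Red 1.250, Blue 2.896, Green 3.092, Gold 2.565, Silver 3.338.
Rounding down: Red 1, Blue 2, Green 3, Gold 2, Silver 3 (total 11).
Gold receives 2.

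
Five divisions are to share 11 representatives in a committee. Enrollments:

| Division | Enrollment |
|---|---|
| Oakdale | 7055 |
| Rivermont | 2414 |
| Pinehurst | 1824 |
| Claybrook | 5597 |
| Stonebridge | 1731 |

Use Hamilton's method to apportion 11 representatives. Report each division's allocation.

The standard divisor is 18621/11 ≈ 1692.818.
Standard quotas: Oakdale 4.1676, Rivermont 1.4260, Pinehurst 1.0775, Claybrook 3.3063, Stonebridge 1.0226.
Lower quotas: Oakdale 4, Rivermont 1, Pinehurst 1, Claybrook 3, Stonebridge 1 (sum 10, leaving 1 seat).
Remainders in descending order: Rivermont 0.4260, Claybrook 0.3063, Oakdale 0.1676, Pinehurst 0.0775, Stonebridge 0.0226.
Largest remainder: Rivermont receives the extra seat.

Oakdale: 4; Rivermont: 2; Pinehurst: 1; Claybrook: 3; Stonebridge: 1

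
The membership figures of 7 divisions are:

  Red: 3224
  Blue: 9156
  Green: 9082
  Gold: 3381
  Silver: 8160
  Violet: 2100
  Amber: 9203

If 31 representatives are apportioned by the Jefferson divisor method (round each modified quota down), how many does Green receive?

Standard divisor 44306/31 ≈ 1429.226; standard quotas: Red 2.256, Blue 6.406, Green 6.354, Gold 2.366, Silver 5.709, Violet 1.469, Amber 6.439.
Rounding down gives 2, 6, 6, 2, 5, 1, 6 = 28 seats, so the divisor must be adjusted.
With modified divisor 1303: modified quotas Red 2.474, Blue 7.027, Green 6.970, Gold 2.595, Silver 6.262, Violet 1.612, Amber 7.063.
Rounding down: Red 2, Blue 7, Green 6, Gold 2, Silver 6, Violet 1, Amber 7 (total 31).
Green receives 6.

6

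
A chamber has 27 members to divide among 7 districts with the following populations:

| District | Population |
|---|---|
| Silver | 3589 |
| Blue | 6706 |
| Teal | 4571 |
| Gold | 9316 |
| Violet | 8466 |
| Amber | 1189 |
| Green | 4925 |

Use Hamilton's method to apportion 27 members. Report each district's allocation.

Silver 3, Blue 5, Teal 3, Gold 6, Violet 6, Amber 1, Green 3

Total 38762; standard divisor 38762/27 ≈ 1435.63.
Standard quotas: Silver 2.4999, Blue 4.6711, Teal 3.1840, Gold 6.4891, Violet 5.8971, Amber 0.8282, Green 3.4306.
Lower quotas: Silver 2, Blue 4, Teal 3, Gold 6, Violet 5, Amber 0, Green 3 (sum 23, leaving 4 seats).
Remainders in descending order: Violet 0.8971, Amber 0.8282, Blue 0.6711, Silver 0.4999, Gold 0.4891, Green 0.4306, Teal 0.1840.
Largest remainders: Violet, Amber, Blue, Silver receive the extra seats.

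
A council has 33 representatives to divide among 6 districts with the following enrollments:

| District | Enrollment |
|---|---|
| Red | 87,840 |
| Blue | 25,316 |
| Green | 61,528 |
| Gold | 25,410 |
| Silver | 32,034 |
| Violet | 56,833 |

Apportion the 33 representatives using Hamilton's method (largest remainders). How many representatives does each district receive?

Red 10, Blue 3, Green 7, Gold 3, Silver 4, Violet 6

Total 288961; standard divisor 288961/33 ≈ 8756.394.
Standard quotas: Red 10.0315, Blue 2.8911, Green 7.0266, Gold 2.9019, Silver 3.6584, Violet 6.4905.
Lower quotas: Red 10, Blue 2, Green 7, Gold 2, Silver 3, Violet 6 (sum 30, leaving 3 seats).
Remainders in descending order: Gold 0.9019, Blue 0.8911, Silver 0.6584, Violet 0.4905, Red 0.0315, Green 0.0266.
Largest remainders: Gold, Blue, Silver receive the extra seats.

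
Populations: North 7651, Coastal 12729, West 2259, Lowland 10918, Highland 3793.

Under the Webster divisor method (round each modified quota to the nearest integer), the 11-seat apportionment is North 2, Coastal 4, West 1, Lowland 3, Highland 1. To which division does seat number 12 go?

Lowland

Priority for the next seat is population ÷ (current seats + 0.5).
Priorities: North 3060.400, Coastal 2828.667, West 1506.000, Lowland 3119.429, Highland 2528.667.
Highest priority: Lowland.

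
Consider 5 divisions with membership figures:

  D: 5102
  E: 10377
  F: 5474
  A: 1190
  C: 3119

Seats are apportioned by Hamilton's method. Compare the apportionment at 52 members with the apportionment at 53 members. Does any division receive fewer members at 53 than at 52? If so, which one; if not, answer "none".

A

At 52 seats: D 11, E 21, F 11, A 3, C 6.
At 53 seats: D 11, E 22, F 11, A 2, C 7.
A drops from 3 to 2.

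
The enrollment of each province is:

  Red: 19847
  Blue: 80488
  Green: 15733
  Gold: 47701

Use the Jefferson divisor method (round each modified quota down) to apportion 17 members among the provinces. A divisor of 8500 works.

Red 2, Blue 9, Green 1, Gold 5

With modified divisor 8500: modified quotas Red 2.335, Blue 9.469, Green 1.851, Gold 5.612.
Rounding down: Red 2, Blue 9, Green 1, Gold 5 (total 17).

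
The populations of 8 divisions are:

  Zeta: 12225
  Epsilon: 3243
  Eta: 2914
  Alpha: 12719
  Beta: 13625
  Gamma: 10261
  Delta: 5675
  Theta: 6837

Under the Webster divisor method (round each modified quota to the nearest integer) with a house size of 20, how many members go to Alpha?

4

Standard divisor 67499/20 ≈ 3374.95; standard quotas: Zeta 3.622, Epsilon 0.961, Eta 0.863, Alpha 3.769, Beta 4.037, Gamma 3.040, Delta 1.682, Theta 2.026.
Rounding to the nearest integer gives 4, 1, 1, 4, 4, 3, 2, 2 = 21 seats, so the divisor must be adjusted.
With modified divisor 3600: modified quotas Zeta 3.396, Epsilon 0.901, Eta 0.809, Alpha 3.533, Beta 3.785, Gamma 2.850, Delta 1.576, Theta 1.899.
Rounding to the nearest integer: Zeta 3, Epsilon 1, Eta 1, Alpha 4, Beta 4, Gamma 3, Delta 2, Theta 2 (total 20).
Alpha receives 4.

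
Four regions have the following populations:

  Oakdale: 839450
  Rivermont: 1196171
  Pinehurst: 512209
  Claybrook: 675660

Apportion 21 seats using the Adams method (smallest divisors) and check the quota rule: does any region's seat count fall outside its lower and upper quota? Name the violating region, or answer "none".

none

Standard quotas: Oakdale 5.469, Rivermont 7.793, Pinehurst 3.337, Claybrook 4.402.
Adams allocation: Oakdale 5, Rivermont 8, Pinehurst 4, Claybrook 4.
Every allocation lies between the lower and upper quota.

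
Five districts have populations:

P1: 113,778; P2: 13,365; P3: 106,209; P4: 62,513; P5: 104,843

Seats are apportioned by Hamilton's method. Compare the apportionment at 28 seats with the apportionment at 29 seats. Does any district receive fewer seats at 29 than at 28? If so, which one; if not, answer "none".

At 28 seats: P1 8, P2 1, P3 8, P4 4, P5 7.
At 29 seats: P1 8, P2 1, P3 8, P4 4, P5 8.
No district's allocation decreased.

none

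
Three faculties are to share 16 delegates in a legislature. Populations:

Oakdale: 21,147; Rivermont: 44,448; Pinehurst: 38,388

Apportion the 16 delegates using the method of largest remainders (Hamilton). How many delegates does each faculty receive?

Oakdale 3, Rivermont 7, Pinehurst 6

Standard divisor: 103983 ÷ 16 ≈ 6498.938.
Standard quotas: Oakdale 3.2539, Rivermont 6.8393, Pinehurst 5.9068.
Lower quotas: Oakdale 3, Rivermont 6, Pinehurst 5 (sum 14, leaving 2 seats).
Remainders in descending order: Pinehurst 0.9068, Rivermont 0.8393, Oakdale 0.2539.
Largest remainders: Pinehurst, Rivermont receive the extra seats.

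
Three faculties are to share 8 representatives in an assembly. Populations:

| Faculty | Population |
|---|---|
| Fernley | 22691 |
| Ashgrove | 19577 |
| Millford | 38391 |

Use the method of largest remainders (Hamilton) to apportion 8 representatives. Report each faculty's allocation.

Fernley 2, Ashgrove 2, Millford 4

The standard divisor is 80659/8 ≈ 10082.375.
Standard quotas: Fernley 2.2506, Ashgrove 1.9417, Millford 3.8077.
Lower quotas: Fernley 2, Ashgrove 1, Millford 3 (sum 6, leaving 2 seats).
Remainders in descending order: Ashgrove 0.9417, Millford 0.8077, Fernley 0.2506.
Largest remainders: Ashgrove, Millford receive the extra seats.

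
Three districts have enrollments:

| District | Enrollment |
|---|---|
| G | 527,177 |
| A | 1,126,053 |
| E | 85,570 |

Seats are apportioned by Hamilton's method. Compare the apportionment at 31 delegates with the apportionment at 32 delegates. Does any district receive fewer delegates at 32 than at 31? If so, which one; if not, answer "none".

At 31 seats: G 9, A 20, E 2.
At 32 seats: G 10, A 21, E 1.
E drops from 2 to 1.

E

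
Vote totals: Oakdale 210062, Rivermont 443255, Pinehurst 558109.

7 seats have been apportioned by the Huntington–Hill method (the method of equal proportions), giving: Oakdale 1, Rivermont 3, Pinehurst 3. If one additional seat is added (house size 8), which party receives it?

Priority for the next seat is population ÷ (√(s·(s+1))).
Priorities: Oakdale 148536.265, Rivermont 127956.697, Pinehurst 161112.191.
Highest priority: Pinehurst.

Pinehurst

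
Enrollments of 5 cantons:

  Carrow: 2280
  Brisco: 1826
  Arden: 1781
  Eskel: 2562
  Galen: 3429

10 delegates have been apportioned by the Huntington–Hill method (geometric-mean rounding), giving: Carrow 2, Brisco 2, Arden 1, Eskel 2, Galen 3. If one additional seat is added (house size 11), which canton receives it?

Arden

Priority for the next seat is population ÷ (√(s·(s+1))).
Priorities: Carrow 930.806, Brisco 745.461, Arden 1259.357, Eskel 1045.932, Galen 989.867.
Highest priority: Arden.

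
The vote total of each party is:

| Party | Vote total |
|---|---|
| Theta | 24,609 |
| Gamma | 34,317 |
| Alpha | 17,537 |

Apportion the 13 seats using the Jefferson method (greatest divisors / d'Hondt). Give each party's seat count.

Theta=4, Gamma=6, Alpha=3

Standard divisor 76463/13 ≈ 5881.769; standard quotas: Theta 4.184, Gamma 5.834, Alpha 2.982.
Rounding down gives 4, 5, 2 = 11 seats, so the divisor must be adjusted.
With modified divisor 5300: modified quotas Theta 4.643, Gamma 6.475, Alpha 3.309.
Rounding down: Theta 4, Gamma 6, Alpha 3 (total 13).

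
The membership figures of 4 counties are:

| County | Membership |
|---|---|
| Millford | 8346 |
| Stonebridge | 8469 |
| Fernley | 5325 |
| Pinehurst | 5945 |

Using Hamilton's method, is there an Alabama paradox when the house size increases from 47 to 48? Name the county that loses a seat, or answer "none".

none

At 47 seats: Millford 14, Stonebridge 14, Fernley 9, Pinehurst 10.
At 48 seats: Millford 14, Stonebridge 15, Fernley 9, Pinehurst 10.
No county's allocation decreased.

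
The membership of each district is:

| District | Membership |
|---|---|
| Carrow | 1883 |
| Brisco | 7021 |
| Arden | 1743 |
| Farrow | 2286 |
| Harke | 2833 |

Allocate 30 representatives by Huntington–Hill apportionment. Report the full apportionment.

Carrow 4, Brisco 14, Arden 3, Farrow 4, Harke 5

With divisor 519: modified quotas Carrow 3.628, Brisco 13.528, Arden 3.358, Farrow 4.405, Harke 5.459.
Geometric-mean thresholds: Carrow √(3·4)=3.464, Brisco √(13·14)=13.491, Arden √(3·4)=3.464, Farrow √(4·5)=4.472, Harke √(5·6)=5.477.
Each quota rounded against its threshold gives Carrow 4, Brisco 14, Arden 3, Farrow 4, Harke 5 (total 30).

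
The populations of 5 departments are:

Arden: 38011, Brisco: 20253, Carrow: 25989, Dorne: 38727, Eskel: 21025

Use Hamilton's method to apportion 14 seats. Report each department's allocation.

Total 144005; standard divisor 144005/14 ≈ 10286.071.
Standard quotas: Arden 3.6954, Brisco 1.9690, Carrow 2.5266, Dorne 3.7650, Eskel 2.0440.
Lower quotas: Arden 3, Brisco 1, Carrow 2, Dorne 3, Eskel 2 (sum 11, leaving 3 seats).
Remainders in descending order: Brisco 0.9690, Dorne 0.7650, Arden 0.6954, Carrow 0.5266, Eskel 0.0440.
Largest remainders: Brisco, Dorne, Arden receive the extra seats.

Arden 4; Brisco 2; Carrow 2; Dorne 4; Eskel 2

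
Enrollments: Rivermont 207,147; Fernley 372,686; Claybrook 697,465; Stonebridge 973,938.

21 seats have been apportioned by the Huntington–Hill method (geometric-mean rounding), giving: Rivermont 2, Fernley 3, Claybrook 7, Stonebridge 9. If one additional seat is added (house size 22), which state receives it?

Priority for the next seat is population ÷ (√(s·(s+1))).
Priorities: Rivermont 84567.409, Fernley 107585.181, Claybrook 93202.681, Stonebridge 102662.079.
Highest priority: Fernley.

Fernley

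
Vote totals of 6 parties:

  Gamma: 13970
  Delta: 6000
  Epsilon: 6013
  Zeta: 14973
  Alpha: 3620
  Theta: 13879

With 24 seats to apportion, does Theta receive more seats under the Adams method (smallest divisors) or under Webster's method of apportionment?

Adams: Gamma 5, Delta 3, Epsilon 3, Zeta 6, Alpha 2, Theta 5.
Webster: Gamma 6, Delta 2, Epsilon 2, Zeta 6, Alpha 2, Theta 6.
Theta gets 5 under Adams and 6 under Webster.

Webster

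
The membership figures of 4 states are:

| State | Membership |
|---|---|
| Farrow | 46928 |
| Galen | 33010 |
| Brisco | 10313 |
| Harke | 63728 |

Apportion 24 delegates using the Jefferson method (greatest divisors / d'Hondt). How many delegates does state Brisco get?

Standard divisor 153979/24 ≈ 6415.792; standard quotas: Farrow 7.314, Galen 5.145, Brisco 1.607, Harke 9.933.
Rounding down gives 7, 5, 1, 9 = 22 seats, so the divisor must be adjusted.
With modified divisor 5830: modified quotas Farrow 8.049, Galen 5.662, Brisco 1.769, Harke 10.931.
Rounding down: Farrow 8, Galen 5, Brisco 1, Harke 10 (total 24).
Brisco receives 1.

1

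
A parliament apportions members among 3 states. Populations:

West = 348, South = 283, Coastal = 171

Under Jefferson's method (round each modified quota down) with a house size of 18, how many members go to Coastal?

4

Standard divisor 802/18 ≈ 44.556; standard quotas: West 7.810, South 6.352, Coastal 3.838.
Rounding down gives 7, 6, 3 = 16 seats, so the divisor must be adjusted.
With modified divisor 42: modified quotas West 8.286, South 6.738, Coastal 4.071.
Rounding down: West 8, South 6, Coastal 4 (total 18).
Coastal receives 4.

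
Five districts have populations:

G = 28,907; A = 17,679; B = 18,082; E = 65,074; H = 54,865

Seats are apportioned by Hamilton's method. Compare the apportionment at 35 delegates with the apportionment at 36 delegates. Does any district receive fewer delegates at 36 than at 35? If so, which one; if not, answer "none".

At 35 seats: G 6, A 3, B 4, E 12, H 10.
At 36 seats: G 6, A 3, B 3, E 13, H 11.
B drops from 4 to 3.

B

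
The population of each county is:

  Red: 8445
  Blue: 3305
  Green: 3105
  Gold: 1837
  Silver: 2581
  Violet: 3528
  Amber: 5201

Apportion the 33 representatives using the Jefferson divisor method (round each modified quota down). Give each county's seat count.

Red: 10; Blue: 4; Green: 4; Gold: 2; Silver: 3; Violet: 4; Amber: 6

Standard divisor 28002/33 ≈ 848.545; standard quotas: Red 9.952, Blue 3.895, Green 3.659, Gold 2.165, Silver 3.042, Violet 4.158, Amber 6.129.
Rounding down gives 9, 3, 3, 2, 3, 4, 6 = 30 seats, so the divisor must be adjusted.
With modified divisor 770: modified quotas Red 10.968, Blue 4.292, Green 4.032, Gold 2.386, Silver 3.352, Violet 4.582, Amber 6.755.
Rounding down: Red 10, Blue 4, Green 4, Gold 2, Silver 3, Violet 4, Amber 6 (total 33).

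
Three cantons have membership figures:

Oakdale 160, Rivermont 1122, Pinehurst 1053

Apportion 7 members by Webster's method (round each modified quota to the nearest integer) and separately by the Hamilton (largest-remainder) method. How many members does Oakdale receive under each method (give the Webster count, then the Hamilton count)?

0 and 1

Webster: Oakdale 0, Rivermont 4, Pinehurst 3.
Hamilton: Oakdale 1, Rivermont 3, Pinehurst 3.
Oakdale gets 0 under Webster and 1 under Hamilton.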